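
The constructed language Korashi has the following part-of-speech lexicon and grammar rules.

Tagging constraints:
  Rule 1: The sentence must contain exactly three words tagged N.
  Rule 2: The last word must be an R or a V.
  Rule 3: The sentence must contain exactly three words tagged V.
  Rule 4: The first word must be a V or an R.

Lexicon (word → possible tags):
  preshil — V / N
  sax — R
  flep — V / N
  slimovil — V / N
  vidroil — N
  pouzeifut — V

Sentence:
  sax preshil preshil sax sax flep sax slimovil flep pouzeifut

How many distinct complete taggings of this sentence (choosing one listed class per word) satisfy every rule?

Candidates per position — 1:sax {R}; 2:preshil {V,N}; 3:preshil {V,N}; 4:sax {R}; 5:sax {R}; 6:flep {V,N}; 7:sax {R}; 8:slimovil {V,N}; 9:flep {V,N}; 10:pouzeifut {V}.
There are 32 candidate sequences in total.
Checking each against the rules leaves 10 sequences.
Count = 10.

10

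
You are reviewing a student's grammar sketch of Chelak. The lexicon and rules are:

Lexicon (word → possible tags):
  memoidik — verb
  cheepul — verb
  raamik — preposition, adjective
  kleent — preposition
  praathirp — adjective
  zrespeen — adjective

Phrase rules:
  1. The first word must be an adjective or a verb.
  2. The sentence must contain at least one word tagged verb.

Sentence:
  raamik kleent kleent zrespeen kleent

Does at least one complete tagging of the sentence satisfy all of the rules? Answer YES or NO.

Candidates per position — 1:raamik {preposition,adjective}; 2:kleent {preposition}; 3:kleent {preposition}; 4:zrespeen {adjective}; 5:kleent {preposition}.
Rule 2 cannot be satisfied by any choice of tags from the lexicon.
So there is no consistent tagging.

NO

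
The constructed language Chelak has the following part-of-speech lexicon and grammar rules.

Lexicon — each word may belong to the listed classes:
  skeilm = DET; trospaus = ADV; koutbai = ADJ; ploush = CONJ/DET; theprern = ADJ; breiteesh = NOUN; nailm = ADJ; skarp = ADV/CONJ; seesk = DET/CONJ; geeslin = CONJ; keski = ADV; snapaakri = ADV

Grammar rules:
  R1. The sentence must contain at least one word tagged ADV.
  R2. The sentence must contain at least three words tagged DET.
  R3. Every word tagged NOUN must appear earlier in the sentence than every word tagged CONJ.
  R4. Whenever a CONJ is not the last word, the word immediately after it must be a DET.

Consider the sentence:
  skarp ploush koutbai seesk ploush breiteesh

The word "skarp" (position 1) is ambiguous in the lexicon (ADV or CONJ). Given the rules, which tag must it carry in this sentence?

ADV

Candidates per position — 1:skarp {ADV,CONJ}; 2:ploush {CONJ,DET}; 3:koutbai {ADJ}; 4:seesk {DET,CONJ}; 5:ploush {CONJ,DET}; 6:breiteesh {NOUN}.
If word 1 were CONJ, no tagging could satisfy rule 1; so word 1 is ADV.
If word 2 were CONJ, no tagging could satisfy rule 2; so word 2 is DET.
If word 4 were CONJ, no tagging could satisfy rule 2; so word 4 is DET.
If word 5 were CONJ, no tagging could satisfy rule 2; so word 5 is DET.
That leaves exactly one tagging: ADV DET ADJ DET DET NOUN.
Check: rule 1 ok; rule 2 ok; rule 3 ok; rule 4 ok.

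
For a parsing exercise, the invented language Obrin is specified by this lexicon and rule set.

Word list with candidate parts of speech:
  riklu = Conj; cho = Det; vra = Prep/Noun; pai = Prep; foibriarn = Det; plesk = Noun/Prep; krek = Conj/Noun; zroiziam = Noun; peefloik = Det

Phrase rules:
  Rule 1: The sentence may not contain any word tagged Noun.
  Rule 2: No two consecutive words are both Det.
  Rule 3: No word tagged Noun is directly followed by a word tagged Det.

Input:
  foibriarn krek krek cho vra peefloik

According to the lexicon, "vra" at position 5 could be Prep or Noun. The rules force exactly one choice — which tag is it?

Prep

Candidates per position — 1:foibriarn {Det}; 2:krek {Conj,Noun}; 3:krek {Conj,Noun}; 4:cho {Det}; 5:vra {Prep,Noun}; 6:peefloik {Det}.
Position 2: Noun is ruled out by rule 1; that leaves Conj.
Position 3: Noun is ruled out by rule 1; that leaves Conj.
Position 5: Noun is ruled out by rule 1; that leaves Prep.
That leaves exactly one tagging: Det Conj Conj Det Prep Det.
Checking: rule 1 holds; rule 2 holds; rule 3 holds.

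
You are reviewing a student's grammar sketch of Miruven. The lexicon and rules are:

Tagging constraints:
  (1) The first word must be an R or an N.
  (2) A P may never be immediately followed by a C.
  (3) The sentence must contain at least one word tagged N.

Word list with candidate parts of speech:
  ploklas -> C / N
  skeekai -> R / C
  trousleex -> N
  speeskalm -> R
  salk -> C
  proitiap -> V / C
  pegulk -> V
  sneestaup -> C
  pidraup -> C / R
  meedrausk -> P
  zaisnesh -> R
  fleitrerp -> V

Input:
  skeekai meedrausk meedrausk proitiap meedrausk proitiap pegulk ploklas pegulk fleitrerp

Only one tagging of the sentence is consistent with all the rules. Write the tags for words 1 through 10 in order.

Candidates per position — 1:skeekai {R,C}; 2:meedrausk {P}; 3:meedrausk {P}; 4:proitiap {V,C}; 5:meedrausk {P}; 6:proitiap {V,C}; 7:pegulk {V}; 8:ploklas {C,N}; 9:pegulk {V}; 10:fleitrerp {V}.
If word 1 were C, no tagging could satisfy rule 1; so word 1 is R.
If word 4 were C, no tagging could satisfy rule 2; so word 4 is V.
If word 6 were C, no tagging could satisfy rule 2; so word 6 is V.
If word 8 were C, no tagging could satisfy rule 3; so word 8 is N.
The unique satisfying tagging is: R P P V P V V N V V.
Check: rule 1 ok; rule 2 ok; rule 3 ok.

R P P V P V V N V V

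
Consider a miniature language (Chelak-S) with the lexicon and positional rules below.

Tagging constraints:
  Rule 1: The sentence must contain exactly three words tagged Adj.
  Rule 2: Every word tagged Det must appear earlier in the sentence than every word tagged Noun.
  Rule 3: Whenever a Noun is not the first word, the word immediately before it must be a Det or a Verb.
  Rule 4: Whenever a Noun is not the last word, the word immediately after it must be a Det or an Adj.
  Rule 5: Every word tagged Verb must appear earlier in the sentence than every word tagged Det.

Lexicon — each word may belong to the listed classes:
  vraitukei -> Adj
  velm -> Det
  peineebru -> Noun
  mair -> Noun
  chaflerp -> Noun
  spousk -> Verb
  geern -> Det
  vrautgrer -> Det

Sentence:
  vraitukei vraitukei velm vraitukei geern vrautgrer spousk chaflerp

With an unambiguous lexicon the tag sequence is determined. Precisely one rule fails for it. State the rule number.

5

Fixed tagging: Adj Adj Det Adj Det Det Verb Noun.
Rule check: R1 pass, R2 pass, R3 pass, R4 pass, R5 fail.
Only rule 5 fails.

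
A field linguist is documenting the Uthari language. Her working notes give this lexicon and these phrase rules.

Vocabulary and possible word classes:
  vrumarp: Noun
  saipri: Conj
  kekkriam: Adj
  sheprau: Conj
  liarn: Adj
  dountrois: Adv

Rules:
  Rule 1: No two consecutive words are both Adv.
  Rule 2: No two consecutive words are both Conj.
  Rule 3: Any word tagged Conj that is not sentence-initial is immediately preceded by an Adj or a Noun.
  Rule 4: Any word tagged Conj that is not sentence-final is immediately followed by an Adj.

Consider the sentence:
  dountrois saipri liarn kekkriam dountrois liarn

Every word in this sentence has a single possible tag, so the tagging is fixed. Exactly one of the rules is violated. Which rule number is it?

Fixed tagging: Adv Conj Adj Adj Adv Adj.
Checking each rule: R1 holds, R2 holds, R3 violated, R4 holds.
Only rule 3 fails.

3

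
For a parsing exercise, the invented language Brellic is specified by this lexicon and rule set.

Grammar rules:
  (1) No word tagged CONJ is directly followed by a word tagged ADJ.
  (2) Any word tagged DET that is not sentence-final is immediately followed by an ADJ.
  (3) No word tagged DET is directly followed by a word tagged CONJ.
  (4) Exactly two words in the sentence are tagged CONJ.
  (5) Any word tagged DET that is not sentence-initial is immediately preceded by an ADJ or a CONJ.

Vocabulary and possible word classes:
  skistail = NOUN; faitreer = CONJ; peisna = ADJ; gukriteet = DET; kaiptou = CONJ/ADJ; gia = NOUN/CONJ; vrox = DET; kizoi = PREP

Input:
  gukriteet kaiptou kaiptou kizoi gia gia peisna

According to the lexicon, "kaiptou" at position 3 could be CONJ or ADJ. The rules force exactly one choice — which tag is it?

CONJ

Candidates per position — 1:gukriteet {DET}; 2:kaiptou {CONJ,ADJ}; 3:kaiptou {CONJ,ADJ}; 4:kizoi {PREP}; 5:gia {NOUN,CONJ}; 6:gia {NOUN,CONJ}; 7:peisna {ADJ}.
Position 2: CONJ is ruled out by rule 2; that leaves ADJ.
Position 6: CONJ is ruled out by rule 1; that leaves NOUN.
Position 3: ADJ is ruled out by rule 4; that leaves CONJ.
Position 5: NOUN is ruled out by rule 4; that leaves CONJ.
So the tagging must be: DET ADJ CONJ PREP CONJ NOUN ADJ.
Rule-by-rule: rule 1 ✓; rule 2 ✓; rule 3 ✓; rule 4 ✓; rule 5 ✓.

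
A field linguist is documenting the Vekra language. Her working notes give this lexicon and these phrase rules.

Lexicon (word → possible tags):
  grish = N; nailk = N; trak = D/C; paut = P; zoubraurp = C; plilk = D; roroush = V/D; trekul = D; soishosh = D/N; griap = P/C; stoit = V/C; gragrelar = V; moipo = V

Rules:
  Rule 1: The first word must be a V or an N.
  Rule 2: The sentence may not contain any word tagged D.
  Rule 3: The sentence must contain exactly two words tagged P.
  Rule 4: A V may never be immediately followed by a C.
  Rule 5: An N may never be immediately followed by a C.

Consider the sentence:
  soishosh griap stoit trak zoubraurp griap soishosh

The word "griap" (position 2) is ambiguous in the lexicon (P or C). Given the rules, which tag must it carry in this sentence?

P

Candidates per position — 1:soishosh {D,N}; 2:griap {P,C}; 3:stoit {V,C}; 4:trak {D,C}; 5:zoubraurp {C}; 6:griap {P,C}; 7:soishosh {D,N}.
If word 1 were D, no tagging could satisfy rule 1; so word 1 is N.
If word 2 were C, no tagging could satisfy rule 3; so word 2 is P.
If word 4 were D, no tagging could satisfy rule 2; so word 4 is C.
If word 6 were C, no tagging could satisfy rule 3; so word 6 is P.
If word 7 were D, no tagging could satisfy rule 2; so word 7 is N.
If word 3 were V, no tagging could satisfy rule 4; so word 3 is C.
So the tagging must be: N P C C C P N.
Verifying each rule — rule 1 ✓; rule 2 ✓; rule 3 ✓; rule 4 ✓; rule 5 ✓.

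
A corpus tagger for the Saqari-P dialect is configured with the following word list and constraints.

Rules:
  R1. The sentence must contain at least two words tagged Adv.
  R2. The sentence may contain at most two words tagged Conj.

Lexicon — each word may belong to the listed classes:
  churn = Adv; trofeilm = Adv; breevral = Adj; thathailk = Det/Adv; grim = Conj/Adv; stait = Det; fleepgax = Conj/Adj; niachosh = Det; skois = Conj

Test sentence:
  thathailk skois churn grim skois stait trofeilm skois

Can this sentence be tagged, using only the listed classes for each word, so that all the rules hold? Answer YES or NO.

Candidates per position — 1:thathailk {Det,Adv}; 2:skois {Conj}; 3:churn {Adv}; 4:grim {Conj,Adv}; 5:skois {Conj}; 6:stait {Det}; 7:trofeilm {Adv}; 8:skois {Conj}.
Rule 2 cannot be satisfied by any choice of tags from the lexicon.
So there is no consistent tagging.

NO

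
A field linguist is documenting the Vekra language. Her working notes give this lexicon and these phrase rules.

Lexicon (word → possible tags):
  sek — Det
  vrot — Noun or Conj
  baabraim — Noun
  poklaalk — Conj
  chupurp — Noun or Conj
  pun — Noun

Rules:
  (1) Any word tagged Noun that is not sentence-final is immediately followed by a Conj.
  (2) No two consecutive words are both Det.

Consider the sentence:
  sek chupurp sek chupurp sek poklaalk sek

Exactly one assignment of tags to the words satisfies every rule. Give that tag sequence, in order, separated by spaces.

Candidates per position — 1:sek {Det}; 2:chupurp {Noun,Conj}; 3:sek {Det}; 4:chupurp {Noun,Conj}; 5:sek {Det}; 6:poklaalk {Conj}; 7:sek {Det}.
Position 2: tagging it Noun would leave rule 1 unsatisfiable, so it must be Conj.
Position 4: tagging it Noun would leave rule 1 unsatisfiable, so it must be Conj.
So the tagging must be: Det Conj Det Conj Det Conj Det.
Check: rule 1 ok; rule 2 ok.

Det Conj Det Conj Det Conj Det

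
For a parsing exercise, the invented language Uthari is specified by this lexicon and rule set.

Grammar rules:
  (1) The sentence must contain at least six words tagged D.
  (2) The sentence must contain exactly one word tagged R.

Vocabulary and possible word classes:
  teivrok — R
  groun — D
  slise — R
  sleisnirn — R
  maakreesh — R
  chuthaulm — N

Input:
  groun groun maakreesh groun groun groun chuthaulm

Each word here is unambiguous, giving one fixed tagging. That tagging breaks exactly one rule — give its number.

1

Fixed tagging: D D R D D D N.
Applying the rules: R1 ✗, R2 ✓.
Only rule 1 fails.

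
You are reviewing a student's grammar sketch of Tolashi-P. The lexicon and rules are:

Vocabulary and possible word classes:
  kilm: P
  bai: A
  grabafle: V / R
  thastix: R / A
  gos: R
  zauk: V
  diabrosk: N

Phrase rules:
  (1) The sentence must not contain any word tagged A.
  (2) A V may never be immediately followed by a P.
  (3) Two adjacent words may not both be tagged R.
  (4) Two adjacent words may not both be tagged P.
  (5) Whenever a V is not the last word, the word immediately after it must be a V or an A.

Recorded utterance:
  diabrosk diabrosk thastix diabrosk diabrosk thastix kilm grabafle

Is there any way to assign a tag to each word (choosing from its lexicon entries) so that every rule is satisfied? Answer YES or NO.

Candidates per position — 1:diabrosk {N}; 2:diabrosk {N}; 3:thastix {R,A}; 4:diabrosk {N}; 5:diabrosk {N}; 6:thastix {R,A}; 7:kilm {P}; 8:grabafle {V,R}.
One satisfying assignment: N N R N N R P V.
Rule-by-rule: rule 1 satisfied; rule 2 satisfied; rule 3 satisfied; rule 4 satisfied; rule 5 satisfied.

YES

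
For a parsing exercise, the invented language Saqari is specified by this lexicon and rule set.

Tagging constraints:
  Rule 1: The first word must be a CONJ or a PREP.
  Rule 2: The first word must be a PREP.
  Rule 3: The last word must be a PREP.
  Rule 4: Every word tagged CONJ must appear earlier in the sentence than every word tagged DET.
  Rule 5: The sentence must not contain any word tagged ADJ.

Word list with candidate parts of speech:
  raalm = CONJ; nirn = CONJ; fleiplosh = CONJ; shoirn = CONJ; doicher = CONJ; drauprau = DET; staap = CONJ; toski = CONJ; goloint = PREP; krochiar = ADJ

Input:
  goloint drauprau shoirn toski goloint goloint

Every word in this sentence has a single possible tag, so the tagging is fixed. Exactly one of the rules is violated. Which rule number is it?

Fixed tagging: PREP DET CONJ CONJ PREP PREP.
Rule check: R1 holds, R2 holds, R3 holds, R4 violated, R5 holds.
Only rule 4 fails.

4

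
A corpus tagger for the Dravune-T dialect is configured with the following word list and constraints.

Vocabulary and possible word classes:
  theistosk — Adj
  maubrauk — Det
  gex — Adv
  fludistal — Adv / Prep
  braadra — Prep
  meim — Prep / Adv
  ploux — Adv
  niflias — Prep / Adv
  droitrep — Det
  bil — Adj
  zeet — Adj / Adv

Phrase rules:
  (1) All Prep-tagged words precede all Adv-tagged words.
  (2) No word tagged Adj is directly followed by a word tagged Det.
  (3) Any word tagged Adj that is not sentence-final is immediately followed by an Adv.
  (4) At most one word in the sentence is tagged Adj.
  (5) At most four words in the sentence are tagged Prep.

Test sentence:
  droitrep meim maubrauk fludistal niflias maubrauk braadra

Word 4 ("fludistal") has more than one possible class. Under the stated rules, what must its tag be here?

Prep

Candidates per position — 1:droitrep {Det}; 2:meim {Prep,Adv}; 3:maubrauk {Det}; 4:fludistal {Adv,Prep}; 5:niflias {Prep,Adv}; 6:maubrauk {Det}; 7:braadra {Prep}.
If word 2 were Adv, no tagging could satisfy rule 1; so word 2 is Prep.
If word 4 were Adv, no tagging could satisfy rule 1; so word 4 is Prep.
If word 5 were Adv, no tagging could satisfy rule 1; so word 5 is Prep.
That leaves exactly one tagging: Det Prep Det Prep Prep Det Prep.
Checking: rule 1 ✓; rule 2 ✓; rule 3 ✓; rule 4 ✓; rule 5 ✓.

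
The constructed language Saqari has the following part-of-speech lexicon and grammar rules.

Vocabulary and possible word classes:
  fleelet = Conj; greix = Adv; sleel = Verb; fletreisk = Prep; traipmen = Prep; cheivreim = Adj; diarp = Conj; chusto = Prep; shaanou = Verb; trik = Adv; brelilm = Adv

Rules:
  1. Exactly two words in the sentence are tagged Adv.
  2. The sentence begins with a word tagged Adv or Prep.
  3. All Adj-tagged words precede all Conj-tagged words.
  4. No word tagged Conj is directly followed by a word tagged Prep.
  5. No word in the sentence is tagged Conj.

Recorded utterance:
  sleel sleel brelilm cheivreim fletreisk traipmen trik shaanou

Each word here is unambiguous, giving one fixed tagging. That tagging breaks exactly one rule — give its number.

2

Fixed tagging: Verb Verb Adv Adj Prep Prep Adv Verb.
Applying the rules: R1 ok, R2 fails, R3 ok, R4 ok, R5 ok.
Only rule 2 fails.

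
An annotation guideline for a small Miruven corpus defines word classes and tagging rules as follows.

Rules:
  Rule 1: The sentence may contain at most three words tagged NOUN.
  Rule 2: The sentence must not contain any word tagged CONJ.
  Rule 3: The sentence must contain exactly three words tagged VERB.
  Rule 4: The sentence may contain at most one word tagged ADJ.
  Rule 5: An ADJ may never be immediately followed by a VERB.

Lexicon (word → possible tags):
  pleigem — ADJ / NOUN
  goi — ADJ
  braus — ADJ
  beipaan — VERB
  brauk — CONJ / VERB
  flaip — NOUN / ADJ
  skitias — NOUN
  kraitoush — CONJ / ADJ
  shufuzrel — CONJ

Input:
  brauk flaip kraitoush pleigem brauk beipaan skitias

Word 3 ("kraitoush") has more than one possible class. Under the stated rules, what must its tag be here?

Candidates per position — 1:brauk {CONJ,VERB}; 2:flaip {NOUN,ADJ}; 3:kraitoush {CONJ,ADJ}; 4:pleigem {ADJ,NOUN}; 5:brauk {CONJ,VERB}; 6:beipaan {VERB}; 7:skitias {NOUN}.
Position 1: CONJ is ruled out by rule 2; that leaves VERB.
Position 3: CONJ is ruled out by rule 2; that leaves ADJ.
Position 4: ADJ is ruled out by rule 4; that leaves NOUN.
Position 5: CONJ is ruled out by rule 2; that leaves VERB.
Position 2: ADJ is ruled out by rule 4; that leaves NOUN.
That leaves exactly one tagging: VERB NOUN ADJ NOUN VERB VERB NOUN.
Check: rule 1 satisfied; rule 2 satisfied; rule 3 satisfied; rule 4 satisfied; rule 5 satisfied.

ADJ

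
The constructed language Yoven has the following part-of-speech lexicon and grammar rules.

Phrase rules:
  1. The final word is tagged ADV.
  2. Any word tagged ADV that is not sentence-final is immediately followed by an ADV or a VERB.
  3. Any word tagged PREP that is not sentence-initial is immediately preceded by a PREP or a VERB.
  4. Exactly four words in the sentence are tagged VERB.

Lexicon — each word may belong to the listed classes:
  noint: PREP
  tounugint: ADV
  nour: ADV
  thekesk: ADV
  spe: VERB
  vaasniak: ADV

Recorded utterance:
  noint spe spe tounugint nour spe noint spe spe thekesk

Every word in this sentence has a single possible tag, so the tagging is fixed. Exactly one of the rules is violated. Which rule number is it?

4

Fixed tagging: PREP VERB VERB ADV ADV VERB PREP VERB VERB ADV.
Checking each rule: R1 ok, R2 ok, R3 ok, R4 fails.
Only rule 4 fails.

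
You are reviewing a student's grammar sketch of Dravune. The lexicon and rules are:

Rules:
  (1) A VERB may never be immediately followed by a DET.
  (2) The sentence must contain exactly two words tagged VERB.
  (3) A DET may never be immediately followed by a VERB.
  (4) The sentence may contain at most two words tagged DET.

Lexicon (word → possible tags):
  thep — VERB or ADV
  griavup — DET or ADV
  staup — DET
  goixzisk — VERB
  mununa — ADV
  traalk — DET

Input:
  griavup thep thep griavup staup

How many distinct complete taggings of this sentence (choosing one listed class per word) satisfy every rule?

Candidates per position — 1:griavup {DET,ADV}; 2:thep {VERB,ADV}; 3:thep {VERB,ADV}; 4:griavup {DET,ADV}; 5:staup {DET}.
There are 16 candidate sequences in total.
The sequences that satisfy every rule: ADV VERB VERB ADV DET.
Count = 1.

1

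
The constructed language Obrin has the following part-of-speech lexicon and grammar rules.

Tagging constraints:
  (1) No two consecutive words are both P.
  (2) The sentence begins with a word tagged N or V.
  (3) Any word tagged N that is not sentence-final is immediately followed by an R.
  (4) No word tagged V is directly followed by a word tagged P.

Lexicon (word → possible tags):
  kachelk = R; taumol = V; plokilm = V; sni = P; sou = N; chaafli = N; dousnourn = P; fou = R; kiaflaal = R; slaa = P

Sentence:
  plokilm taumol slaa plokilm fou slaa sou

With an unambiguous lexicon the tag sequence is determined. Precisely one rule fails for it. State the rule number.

4

Fixed tagging: V V P V R P N.
Checking each rule: R1 pass, R2 pass, R3 pass, R4 fail.
Only rule 4 fails.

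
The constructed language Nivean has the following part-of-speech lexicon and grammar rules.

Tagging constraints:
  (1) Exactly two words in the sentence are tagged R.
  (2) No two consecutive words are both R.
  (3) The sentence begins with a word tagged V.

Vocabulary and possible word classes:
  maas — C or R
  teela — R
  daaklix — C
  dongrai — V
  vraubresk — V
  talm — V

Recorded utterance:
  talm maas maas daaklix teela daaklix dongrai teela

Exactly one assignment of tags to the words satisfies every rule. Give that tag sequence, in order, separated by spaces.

Candidates per position — 1:talm {V}; 2:maas {C,R}; 3:maas {C,R}; 4:daaklix {C}; 5:teela {R}; 6:daaklix {C}; 7:dongrai {V}; 8:teela {R}.
Position 2: R is ruled out by rule 1; that leaves C.
Position 3: R is ruled out by rule 1; that leaves C.
The only consistent sequence is: V C C C R C V R.
Checking: rule 1 ok; rule 2 ok; rule 3 ok.

V C C C R C V R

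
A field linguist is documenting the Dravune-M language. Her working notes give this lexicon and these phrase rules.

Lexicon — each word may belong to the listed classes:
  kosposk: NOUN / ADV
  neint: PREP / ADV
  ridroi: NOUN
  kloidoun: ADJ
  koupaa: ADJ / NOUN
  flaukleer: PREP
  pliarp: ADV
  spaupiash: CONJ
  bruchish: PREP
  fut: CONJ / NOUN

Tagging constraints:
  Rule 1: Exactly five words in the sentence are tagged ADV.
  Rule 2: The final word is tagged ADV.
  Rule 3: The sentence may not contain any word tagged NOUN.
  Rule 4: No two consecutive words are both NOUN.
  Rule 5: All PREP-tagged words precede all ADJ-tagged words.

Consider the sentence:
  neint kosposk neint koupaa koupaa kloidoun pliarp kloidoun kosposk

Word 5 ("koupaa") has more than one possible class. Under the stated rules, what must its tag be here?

Candidates per position — 1:neint {PREP,ADV}; 2:kosposk {NOUN,ADV}; 3:neint {PREP,ADV}; 4:koupaa {ADJ,NOUN}; 5:koupaa {ADJ,NOUN}; 6:kloidoun {ADJ}; 7:pliarp {ADV}; 8:kloidoun {ADJ}; 9:kosposk {NOUN,ADV}.
Position 1: tagging it PREP would leave rule 1 unsatisfiable, so it must be ADV.
Position 2: tagging it NOUN would leave rule 1 unsatisfiable, so it must be ADV.
Position 3: tagging it PREP would leave rule 1 unsatisfiable, so it must be ADV.
Position 4: tagging it NOUN would leave rule 3 unsatisfiable, so it must be ADJ.
Position 5: tagging it NOUN would leave rule 3 unsatisfiable, so it must be ADJ.
Position 9: tagging it NOUN would leave rule 1 unsatisfiable, so it must be ADV.
The unique satisfying tagging is: ADV ADV ADV ADJ ADJ ADJ ADV ADJ ADV.
Verifying each rule — rule 1 ✓; rule 2 ✓; rule 3 ✓; rule 4 ✓; rule 5 ✓.

ADJ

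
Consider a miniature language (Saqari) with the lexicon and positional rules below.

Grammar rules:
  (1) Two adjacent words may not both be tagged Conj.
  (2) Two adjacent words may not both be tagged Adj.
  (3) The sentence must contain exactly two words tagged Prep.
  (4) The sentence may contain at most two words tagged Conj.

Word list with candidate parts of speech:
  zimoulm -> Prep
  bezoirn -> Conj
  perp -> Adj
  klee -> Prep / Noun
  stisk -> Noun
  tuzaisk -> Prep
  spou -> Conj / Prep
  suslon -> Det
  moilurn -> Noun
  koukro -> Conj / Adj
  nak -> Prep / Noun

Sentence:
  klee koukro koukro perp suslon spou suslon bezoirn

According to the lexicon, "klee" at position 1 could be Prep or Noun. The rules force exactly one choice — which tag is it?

Prep

Candidates per position — 1:klee {Prep,Noun}; 2:koukro {Conj,Adj}; 3:koukro {Conj,Adj}; 4:perp {Adj}; 5:suslon {Det}; 6:spou {Conj,Prep}; 7:suslon {Det}; 8:bezoirn {Conj}.
Word 1 cannot be Noun — rule 3 would then fail for every completion. It is Prep.
Word 3 cannot be Adj — rule 2 would then fail for every completion. It is Conj.
Word 6 cannot be Conj — rule 3 would then fail for every completion. It is Prep.
Word 2 cannot be Conj — rule 1 would then fail for every completion. It is Adj.
So the tagging must be: Prep Adj Conj Adj Det Prep Det Conj.
Rule-by-rule: rule 1 holds; rule 2 holds; rule 3 holds; rule 4 holds.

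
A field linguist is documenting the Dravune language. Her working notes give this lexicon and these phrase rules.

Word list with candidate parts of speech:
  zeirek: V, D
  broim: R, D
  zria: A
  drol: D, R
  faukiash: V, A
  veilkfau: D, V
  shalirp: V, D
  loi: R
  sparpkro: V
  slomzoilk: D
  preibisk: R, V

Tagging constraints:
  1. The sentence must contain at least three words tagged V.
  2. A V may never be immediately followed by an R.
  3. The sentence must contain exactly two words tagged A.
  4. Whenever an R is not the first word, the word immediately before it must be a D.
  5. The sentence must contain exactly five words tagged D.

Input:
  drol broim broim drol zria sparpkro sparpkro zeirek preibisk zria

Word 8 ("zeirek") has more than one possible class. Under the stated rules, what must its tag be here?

Candidates per position — 1:drol {D,R}; 2:broim {R,D}; 3:broim {R,D}; 4:drol {D,R}; 5:zria {A}; 6:sparpkro {V}; 7:sparpkro {V}; 8:zeirek {V,D}; 9:preibisk {R,V}; 10:zria {A}.
If word 1 were R, no tagging could satisfy rule 5; so word 1 is D.
If word 2 were R, no tagging could satisfy rule 5; so word 2 is D.
If word 3 were R, no tagging could satisfy rule 5; so word 3 is D.
If word 4 were R, no tagging could satisfy rule 5; so word 4 is D.
If word 8 were V, no tagging could satisfy rule 5; so word 8 is D.
If word 9 were R, no tagging could satisfy rule 1; so word 9 is V.
That leaves exactly one tagging: D D D D A V V D V A.
Check: rule 1 ok; rule 2 ok; rule 3 ok; rule 4 ok; rule 5 ok.

D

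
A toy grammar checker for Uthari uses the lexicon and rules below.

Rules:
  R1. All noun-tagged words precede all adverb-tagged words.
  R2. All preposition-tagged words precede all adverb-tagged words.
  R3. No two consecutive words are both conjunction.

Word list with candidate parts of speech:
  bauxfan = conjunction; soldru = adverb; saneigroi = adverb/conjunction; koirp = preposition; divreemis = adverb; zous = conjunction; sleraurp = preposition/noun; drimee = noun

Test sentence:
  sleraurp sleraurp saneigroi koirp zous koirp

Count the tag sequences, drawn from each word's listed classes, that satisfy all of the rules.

Candidates per position — 1:sleraurp {preposition,noun}; 2:sleraurp {preposition,noun}; 3:saneigroi {adverb,conjunction}; 4:koirp {preposition}; 5:zous {conjunction}; 6:koirp {preposition}.
There are 8 candidate sequences in total.
The sequences that satisfy every rule: preposition preposition conjunction preposition conjunction preposition; preposition noun conjunction preposition conjunction preposition; noun preposition conjunction preposition conjunction preposition; noun noun conjunction preposition conjunction preposition.
Count = 4.

4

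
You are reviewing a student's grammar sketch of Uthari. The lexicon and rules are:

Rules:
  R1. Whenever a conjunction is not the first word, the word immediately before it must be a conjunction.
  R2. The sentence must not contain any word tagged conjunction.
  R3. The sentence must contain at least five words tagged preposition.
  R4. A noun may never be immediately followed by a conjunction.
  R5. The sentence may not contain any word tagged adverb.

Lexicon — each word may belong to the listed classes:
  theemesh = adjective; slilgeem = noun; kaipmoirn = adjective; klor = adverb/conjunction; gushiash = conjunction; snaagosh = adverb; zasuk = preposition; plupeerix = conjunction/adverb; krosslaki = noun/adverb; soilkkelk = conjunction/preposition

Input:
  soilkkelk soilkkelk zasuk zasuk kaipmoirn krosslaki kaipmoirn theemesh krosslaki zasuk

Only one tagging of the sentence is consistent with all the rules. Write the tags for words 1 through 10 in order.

Candidates per position — 1:soilkkelk {conjunction,preposition}; 2:soilkkelk {conjunction,preposition}; 3:zasuk {preposition}; 4:zasuk {preposition}; 5:kaipmoirn {adjective}; 6:krosslaki {noun,adverb}; 7:kaipmoirn {adjective}; 8:theemesh {adjective}; 9:krosslaki {noun,adverb}; 10:zasuk {preposition}.
If word 1 were conjunction, no tagging could satisfy rule 2; so word 1 is preposition.
If word 2 were conjunction, no tagging could satisfy rule 1; so word 2 is preposition.
If word 6 were adverb, no tagging could satisfy rule 5; so word 6 is noun.
If word 9 were adverb, no tagging could satisfy rule 5; so word 9 is noun.
That leaves exactly one tagging: preposition preposition preposition preposition adjective noun adjective adjective noun preposition.
Checking: rule 1 ok; rule 2 ok; rule 3 ok; rule 4 ok; rule 5 ok.

preposition preposition preposition preposition adjective noun adjective adjective noun preposition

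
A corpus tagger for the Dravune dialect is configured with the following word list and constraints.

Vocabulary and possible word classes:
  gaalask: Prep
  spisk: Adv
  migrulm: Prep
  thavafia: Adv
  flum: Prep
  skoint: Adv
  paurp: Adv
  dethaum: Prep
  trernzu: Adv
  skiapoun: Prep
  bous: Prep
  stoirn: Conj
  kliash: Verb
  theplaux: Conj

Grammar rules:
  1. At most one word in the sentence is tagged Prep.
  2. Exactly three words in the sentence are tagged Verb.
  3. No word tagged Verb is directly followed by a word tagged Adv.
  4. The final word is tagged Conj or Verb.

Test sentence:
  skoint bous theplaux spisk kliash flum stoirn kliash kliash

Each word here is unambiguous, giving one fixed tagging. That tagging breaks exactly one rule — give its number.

1

Fixed tagging: Adv Prep Conj Adv Verb Prep Conj Verb Verb.
Applying the rules: R1 fail, R2 pass, R3 pass, R4 pass.
Only rule 1 fails.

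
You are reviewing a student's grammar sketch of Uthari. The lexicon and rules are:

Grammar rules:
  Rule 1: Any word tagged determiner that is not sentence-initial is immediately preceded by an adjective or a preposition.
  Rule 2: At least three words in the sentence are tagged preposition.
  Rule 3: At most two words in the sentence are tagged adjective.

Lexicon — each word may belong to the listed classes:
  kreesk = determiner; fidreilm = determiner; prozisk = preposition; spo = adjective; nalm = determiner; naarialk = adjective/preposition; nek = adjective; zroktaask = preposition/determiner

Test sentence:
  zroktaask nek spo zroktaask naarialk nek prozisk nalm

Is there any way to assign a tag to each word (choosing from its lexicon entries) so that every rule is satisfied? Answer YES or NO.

Candidates per position — 1:zroktaask {preposition,determiner}; 2:nek {adjective}; 3:spo {adjective}; 4:zroktaask {preposition,determiner}; 5:naarialk {adjective,preposition}; 6:nek {adjective}; 7:prozisk {preposition}; 8:nalm {determiner}.
Rule 3 cannot be satisfied by any choice of tags from the lexicon.
So there is no consistent tagging.

NO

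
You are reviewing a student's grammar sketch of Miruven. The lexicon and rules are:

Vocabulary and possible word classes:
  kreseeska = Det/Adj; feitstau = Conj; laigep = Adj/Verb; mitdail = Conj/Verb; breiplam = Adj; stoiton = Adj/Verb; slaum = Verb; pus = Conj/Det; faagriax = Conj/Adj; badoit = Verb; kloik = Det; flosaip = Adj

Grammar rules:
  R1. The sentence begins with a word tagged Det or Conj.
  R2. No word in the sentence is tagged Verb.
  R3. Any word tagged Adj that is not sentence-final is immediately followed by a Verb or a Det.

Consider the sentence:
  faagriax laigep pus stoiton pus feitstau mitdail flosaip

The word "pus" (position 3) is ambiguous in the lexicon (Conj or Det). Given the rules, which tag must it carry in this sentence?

Det

Candidates per position — 1:faagriax {Conj,Adj}; 2:laigep {Adj,Verb}; 3:pus {Conj,Det}; 4:stoiton {Adj,Verb}; 5:pus {Conj,Det}; 6:feitstau {Conj}; 7:mitdail {Conj,Verb}; 8:flosaip {Adj}.
Position 1: tagging it Adj would leave rule 1 unsatisfiable, so it must be Conj.
Position 2: tagging it Verb would leave rule 2 unsatisfiable, so it must be Adj.
Position 3: tagging it Conj would leave rule 3 unsatisfiable, so it must be Det.
Position 4: tagging it Verb would leave rule 2 unsatisfiable, so it must be Adj.
Position 5: tagging it Conj would leave rule 3 unsatisfiable, so it must be Det.
Position 7: tagging it Verb would leave rule 2 unsatisfiable, so it must be Conj.
So the tagging must be: Conj Adj Det Adj Det Conj Conj Adj.
Check: rule 1 satisfied; rule 2 satisfied; rule 3 satisfied.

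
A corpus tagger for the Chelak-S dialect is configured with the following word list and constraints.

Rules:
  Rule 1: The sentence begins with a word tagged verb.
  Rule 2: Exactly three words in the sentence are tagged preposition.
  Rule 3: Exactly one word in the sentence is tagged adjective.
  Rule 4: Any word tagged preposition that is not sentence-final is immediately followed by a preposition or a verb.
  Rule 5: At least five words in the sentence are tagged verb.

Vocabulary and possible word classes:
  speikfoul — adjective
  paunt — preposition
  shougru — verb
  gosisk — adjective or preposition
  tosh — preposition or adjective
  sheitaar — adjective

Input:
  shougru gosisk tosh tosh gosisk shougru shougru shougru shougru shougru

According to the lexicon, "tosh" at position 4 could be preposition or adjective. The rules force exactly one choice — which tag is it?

preposition

Candidates per position — 1:shougru {verb}; 2:gosisk {adjective,preposition}; 3:tosh {preposition,adjective}; 4:tosh {preposition,adjective}; 5:gosisk {adjective,preposition}; 6:shougru {verb}; 7:shougru {verb}; 8:shougru {verb}; 9:shougru {verb}; 10:shougru {verb}.
Position 4: the remaining choice is settled jointly with positions 2, 3, 5 — only preposition at position 4 is part of a tagging that satisfies every rule.
The only consistent sequence is: verb adjective preposition preposition preposition verb verb verb verb verb.
Checking: rule 1 ok; rule 2 ok; rule 3 ok; rule 4 ok; rule 5 ok.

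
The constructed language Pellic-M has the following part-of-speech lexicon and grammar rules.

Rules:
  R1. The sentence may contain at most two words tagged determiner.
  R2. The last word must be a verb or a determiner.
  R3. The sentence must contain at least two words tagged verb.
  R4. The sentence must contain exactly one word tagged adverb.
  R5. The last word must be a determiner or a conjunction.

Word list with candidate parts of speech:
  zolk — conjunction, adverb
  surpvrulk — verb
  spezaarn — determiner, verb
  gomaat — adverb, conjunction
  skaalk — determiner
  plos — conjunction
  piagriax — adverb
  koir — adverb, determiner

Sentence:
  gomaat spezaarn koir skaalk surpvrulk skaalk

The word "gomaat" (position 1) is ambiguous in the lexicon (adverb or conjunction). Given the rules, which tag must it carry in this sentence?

conjunction

Candidates per position — 1:gomaat {adverb,conjunction}; 2:spezaarn {determiner,verb}; 3:koir {adverb,determiner}; 4:skaalk {determiner}; 5:surpvrulk {verb}; 6:skaalk {determiner}.
Position 2: determiner is ruled out by rule 1; that leaves verb.
Position 3: determiner is ruled out by rule 1; that leaves adverb.
Position 1: adverb is ruled out by rule 4; that leaves conjunction.
So the tagging must be: conjunction verb adverb determiner verb determiner.
Rule-by-rule: rule 1 satisfied; rule 2 satisfied; rule 3 satisfied; rule 4 satisfied; rule 5 satisfied.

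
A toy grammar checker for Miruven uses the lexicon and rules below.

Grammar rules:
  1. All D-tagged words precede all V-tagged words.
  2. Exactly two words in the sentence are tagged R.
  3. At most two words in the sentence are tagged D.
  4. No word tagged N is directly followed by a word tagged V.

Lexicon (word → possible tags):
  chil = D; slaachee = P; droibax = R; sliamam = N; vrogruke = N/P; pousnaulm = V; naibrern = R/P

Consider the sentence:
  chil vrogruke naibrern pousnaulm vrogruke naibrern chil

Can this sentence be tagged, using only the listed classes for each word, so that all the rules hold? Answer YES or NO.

Candidates per position — 1:chil {D}; 2:vrogruke {N,P}; 3:naibrern {R,P}; 4:pousnaulm {V}; 5:vrogruke {N,P}; 6:naibrern {R,P}; 7:chil {D}.
Rule 1 cannot be satisfied by any choice of tags from the lexicon.
So there is no consistent tagging.

NO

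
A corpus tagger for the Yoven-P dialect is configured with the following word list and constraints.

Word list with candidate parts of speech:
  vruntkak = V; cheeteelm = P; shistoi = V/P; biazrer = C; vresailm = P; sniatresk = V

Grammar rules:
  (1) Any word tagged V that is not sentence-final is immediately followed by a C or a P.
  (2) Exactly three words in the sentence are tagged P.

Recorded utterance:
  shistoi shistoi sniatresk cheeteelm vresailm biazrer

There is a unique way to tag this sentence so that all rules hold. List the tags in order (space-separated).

Candidates per position — 1:shistoi {V,P}; 2:shistoi {V,P}; 3:sniatresk {V}; 4:cheeteelm {P}; 5:vresailm {P}; 6:biazrer {C}.
Position 2: tagging it V would leave rule 1 unsatisfiable, so it must be P.
Position 1: tagging it P would leave rule 2 unsatisfiable, so it must be V.
The unique satisfying tagging is: V P V P P C.
Rule-by-rule: rule 1 holds; rule 2 holds.

V P V P P C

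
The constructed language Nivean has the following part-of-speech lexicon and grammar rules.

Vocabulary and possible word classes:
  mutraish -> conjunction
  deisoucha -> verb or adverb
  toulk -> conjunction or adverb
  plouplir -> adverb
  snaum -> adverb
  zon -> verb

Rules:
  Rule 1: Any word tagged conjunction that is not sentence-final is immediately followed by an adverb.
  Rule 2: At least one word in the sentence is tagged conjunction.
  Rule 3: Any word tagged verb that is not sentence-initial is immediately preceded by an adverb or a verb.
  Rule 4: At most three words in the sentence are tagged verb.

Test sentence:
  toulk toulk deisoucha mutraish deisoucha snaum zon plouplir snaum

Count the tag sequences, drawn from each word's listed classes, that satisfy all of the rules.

5

Candidates per position — 1:toulk {conjunction,adverb}; 2:toulk {conjunction,adverb}; 3:deisoucha {verb,adverb}; 4:mutraish {conjunction}; 5:deisoucha {verb,adverb}; 6:snaum {adverb}; 7:zon {verb}; 8:plouplir {adverb}; 9:snaum {adverb}.
There are 16 candidate sequences in total.
The sequences that satisfy every rule: conjunction adverb verb conjunction adverb adverb verb adverb adverb; conjunction adverb adverb conjunction adverb adverb verb adverb adverb; adverb conjunction adverb conjunction adverb adverb verb adverb adverb; adverb adverb verb conjunction adverb adverb verb adverb adverb; adverb adverb adverb conjunction adverb adverb verb adverb adverb.
Count = 5.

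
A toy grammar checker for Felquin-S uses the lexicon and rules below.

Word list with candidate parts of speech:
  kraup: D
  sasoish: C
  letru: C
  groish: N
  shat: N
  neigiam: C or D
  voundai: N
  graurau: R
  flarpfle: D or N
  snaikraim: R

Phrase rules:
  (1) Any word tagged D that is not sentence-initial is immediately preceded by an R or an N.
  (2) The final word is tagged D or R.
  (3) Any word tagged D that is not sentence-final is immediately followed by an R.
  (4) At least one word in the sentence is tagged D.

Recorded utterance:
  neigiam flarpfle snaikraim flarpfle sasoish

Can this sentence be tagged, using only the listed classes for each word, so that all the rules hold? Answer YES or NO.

NO

Candidates per position — 1:neigiam {C,D}; 2:flarpfle {D,N}; 3:snaikraim {R}; 4:flarpfle {D,N}; 5:sasoish {C}.
Rule 2 cannot be satisfied by any choice of tags from the lexicon.
So there is no consistent tagging.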